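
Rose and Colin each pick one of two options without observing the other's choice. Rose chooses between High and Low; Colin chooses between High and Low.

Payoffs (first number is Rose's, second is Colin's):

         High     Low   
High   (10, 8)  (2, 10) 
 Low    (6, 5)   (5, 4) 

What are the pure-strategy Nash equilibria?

(High, High): Colin prefers Low (10 > 8) — not an equilibrium.
(High, Low): Rose prefers Low (5 > 2) — not an equilibrium.
(Low, High): Rose prefers High (10 > 6) — not an equilibrium.
(Low, Low): Colin prefers High (5 > 4) — not an equilibrium.

none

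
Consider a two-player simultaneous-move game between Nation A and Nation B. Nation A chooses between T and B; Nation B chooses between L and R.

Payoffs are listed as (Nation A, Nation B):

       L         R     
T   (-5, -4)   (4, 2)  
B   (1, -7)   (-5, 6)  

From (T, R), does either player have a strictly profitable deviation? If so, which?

Nation A at (T, R) earns 4; deviating to B yields -5 — not better.
Nation B earns 2; deviating to L yields -4 — not better.
Neither player can strictly improve; the profile is a Nash equilibrium.

Neither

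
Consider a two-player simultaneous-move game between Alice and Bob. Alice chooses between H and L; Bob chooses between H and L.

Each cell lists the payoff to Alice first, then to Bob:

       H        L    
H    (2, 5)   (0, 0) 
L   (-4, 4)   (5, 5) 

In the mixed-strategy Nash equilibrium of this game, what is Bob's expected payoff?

First find x, the probability Alice plays H, from Bob's indifference between H and L: 5x + 4(1−x) = 5(1−x), giving x = 1/6.
Since Bob is indifferent in equilibrium, Bob's expected payoff equals the payoff from either column against (1/6, 5/6). Using H: 5(1/6) + 4(5/6) = 25/6.

25/6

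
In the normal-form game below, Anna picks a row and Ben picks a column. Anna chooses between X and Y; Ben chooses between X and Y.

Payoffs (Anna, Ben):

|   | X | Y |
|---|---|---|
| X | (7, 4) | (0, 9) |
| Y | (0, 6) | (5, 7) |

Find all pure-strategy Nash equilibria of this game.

(X, X): Ben prefers Y (9 > 4) — not an equilibrium.
(X, Y): Anna prefers Y (5 > 0) — not an equilibrium.
(Y, X): Anna prefers X (7 > 0); Ben prefers Y (7 > 6) — not an equilibrium.
(Y, Y): Anna gets 5 ≥ 0 from X, and Ben gets 7 ≥ 6 from X — Nash equilibrium.

(Y, Y)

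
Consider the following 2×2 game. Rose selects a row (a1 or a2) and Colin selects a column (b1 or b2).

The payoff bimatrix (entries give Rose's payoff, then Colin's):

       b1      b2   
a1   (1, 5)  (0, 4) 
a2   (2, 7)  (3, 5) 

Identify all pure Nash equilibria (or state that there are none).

(a2, b1)

(a1, b1): Rose prefers a2 (2 > 1) — not an equilibrium.
(a1, b2): Rose prefers a2 (3 > 0); Colin prefers b1 (5 > 4) — not an equilibrium.
(a2, b1): Rose gets 2 ≥ 1 from a1, and Colin gets 7 ≥ 5 from b2 — Nash equilibrium.
(a2, b2): Colin prefers b1 (7 > 5) — not an equilibrium.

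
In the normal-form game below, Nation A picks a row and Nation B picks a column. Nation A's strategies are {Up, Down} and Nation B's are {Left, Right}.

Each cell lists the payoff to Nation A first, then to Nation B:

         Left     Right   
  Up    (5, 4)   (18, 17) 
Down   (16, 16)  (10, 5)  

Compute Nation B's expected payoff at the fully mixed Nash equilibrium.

First find p, the probability Nation A plays Up, from Nation B's indifference between Left and Right: 4p + 16(1−p) = 17p + 5(1−p), giving p = 11/24.
Since Nation B is indifferent in equilibrium, Nation B's expected payoff equals the payoff from either column against (11/24, 13/24). Using Left: 4(11/24) + 16(13/24) = 21/2.

21/2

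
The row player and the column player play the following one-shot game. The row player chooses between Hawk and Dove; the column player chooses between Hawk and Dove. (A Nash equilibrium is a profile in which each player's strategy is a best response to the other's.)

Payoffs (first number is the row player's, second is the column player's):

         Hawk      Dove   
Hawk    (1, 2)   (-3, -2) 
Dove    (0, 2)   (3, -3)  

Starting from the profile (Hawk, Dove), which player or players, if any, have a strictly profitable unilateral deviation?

The row player at (Hawk, Dove) earns -3; deviating to Dove yields 3 — a strict improvement.
The column player earns -2; deviating to Hawk yields 2 — a strict improvement.
Both the row player and the column player have strictly profitable deviations.

Both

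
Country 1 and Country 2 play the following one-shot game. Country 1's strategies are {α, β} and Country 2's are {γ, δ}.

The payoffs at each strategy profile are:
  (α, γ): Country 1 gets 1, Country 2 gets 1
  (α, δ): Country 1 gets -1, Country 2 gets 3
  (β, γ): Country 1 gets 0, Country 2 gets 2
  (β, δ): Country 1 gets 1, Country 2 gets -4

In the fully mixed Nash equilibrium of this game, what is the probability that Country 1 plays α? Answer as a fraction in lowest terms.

Let p be the probability that Country 1 plays α. In a completely mixed equilibrium, Country 2 must be indifferent between γ and δ.
Country 2's expected payoff from γ is p + 2(1−p); from δ it is 3p − 4(1−p).
Setting these equal: −p + 2 = 7p − 4, so p = 3/4.

3/4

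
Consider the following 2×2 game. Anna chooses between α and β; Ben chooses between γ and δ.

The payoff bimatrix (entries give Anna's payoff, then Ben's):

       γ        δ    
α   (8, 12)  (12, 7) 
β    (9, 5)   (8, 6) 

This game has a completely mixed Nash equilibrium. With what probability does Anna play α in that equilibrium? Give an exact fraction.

1/6

Let x be the probability that Anna plays α. In a completely mixed equilibrium, Ben must be indifferent between γ and δ.
Ben's expected payoff from γ is 12x + 5(1−x); from δ it is 7x + 6(1−x).
Setting these equal: 7x + 5 = x + 6, so x = 1/6.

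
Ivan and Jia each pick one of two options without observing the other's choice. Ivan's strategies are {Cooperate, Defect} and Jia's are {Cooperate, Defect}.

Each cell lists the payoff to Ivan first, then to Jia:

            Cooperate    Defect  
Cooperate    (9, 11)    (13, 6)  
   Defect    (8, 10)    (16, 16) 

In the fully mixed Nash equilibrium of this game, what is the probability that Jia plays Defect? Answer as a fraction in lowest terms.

Let c be the probability that Jia plays Cooperate. In a completely mixed equilibrium, Ivan must be indifferent between Cooperate and Defect.
Ivan's expected payoff from Cooperate is 9c + 13(1−c); from Defect it is 8c + 16(1−c).
Setting these equal: −4c + 13 = −8c + 16, so c = 3/4.
Therefore Jia plays Defect with probability 1 − 3/4 = 1/4.

1/4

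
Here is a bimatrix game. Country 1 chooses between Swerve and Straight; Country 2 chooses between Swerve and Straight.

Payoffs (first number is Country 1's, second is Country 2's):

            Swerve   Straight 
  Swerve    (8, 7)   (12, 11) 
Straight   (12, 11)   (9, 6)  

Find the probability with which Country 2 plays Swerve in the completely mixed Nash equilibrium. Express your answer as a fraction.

3/7

Let c be the probability that Country 2 plays Swerve. In a completely mixed equilibrium, Country 1 must be indifferent between Swerve and Straight.
Country 1's expected payoff from Swerve is 8c + 12(1−c); from Straight it is 12c + 9(1−c).
Setting these equal: −4c + 12 = 3c + 9, so c = 3/7.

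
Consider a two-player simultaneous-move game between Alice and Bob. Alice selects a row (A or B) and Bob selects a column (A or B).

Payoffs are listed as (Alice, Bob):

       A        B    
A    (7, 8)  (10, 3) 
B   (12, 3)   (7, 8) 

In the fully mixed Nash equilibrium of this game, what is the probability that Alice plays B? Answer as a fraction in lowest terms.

Let p be the probability that Alice plays A. In a completely mixed equilibrium, Bob must be indifferent between A and B.
Bob's expected payoff from A is 8p + 3(1−p); from B it is 3p + 8(1−p).
Setting these equal: 5p + 3 = −5p + 8, so p = 1/2.
Therefore Alice plays B with probability 1 − 1/2 = 1/2.

1/2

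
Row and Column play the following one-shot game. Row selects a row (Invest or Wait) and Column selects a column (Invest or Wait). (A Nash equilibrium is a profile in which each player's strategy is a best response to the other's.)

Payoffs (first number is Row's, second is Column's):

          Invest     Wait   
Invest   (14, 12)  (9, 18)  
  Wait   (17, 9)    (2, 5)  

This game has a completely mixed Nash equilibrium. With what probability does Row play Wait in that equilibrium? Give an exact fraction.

Let r be the probability that Row plays Invest. In a completely mixed equilibrium, Column must be indifferent between Invest and Wait.
Column's expected payoff from Invest is 12r + 9(1−r); from Wait it is 18r + 5(1−r).
Setting these equal: 3r + 9 = 13r + 5, so r = 2/5.
Therefore Row plays Wait with probability 1 − 2/5 = 3/5.

3/5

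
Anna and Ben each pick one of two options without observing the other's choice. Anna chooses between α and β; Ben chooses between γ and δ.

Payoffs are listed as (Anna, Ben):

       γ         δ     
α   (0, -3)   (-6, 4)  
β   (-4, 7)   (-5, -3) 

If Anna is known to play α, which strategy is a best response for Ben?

Against α, Ben earns -3 from γ and 4 from δ.
So δ is the best response.

δ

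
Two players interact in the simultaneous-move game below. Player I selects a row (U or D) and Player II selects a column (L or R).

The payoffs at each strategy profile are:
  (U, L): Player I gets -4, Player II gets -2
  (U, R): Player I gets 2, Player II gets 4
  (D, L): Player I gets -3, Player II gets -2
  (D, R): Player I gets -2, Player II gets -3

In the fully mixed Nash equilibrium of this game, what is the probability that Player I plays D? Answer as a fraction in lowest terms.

6/7

Let p be the probability that Player I plays U. In a completely mixed equilibrium, Player II must be indifferent between L and R.
Player II's expected payoff from L is −2p − 2(1−p); from R it is 4p − 3(1−p).
Setting these equal: -2 = 7p − 3, so p = 1/7.
Therefore Player I plays D with probability 1 − 1/7 = 6/7.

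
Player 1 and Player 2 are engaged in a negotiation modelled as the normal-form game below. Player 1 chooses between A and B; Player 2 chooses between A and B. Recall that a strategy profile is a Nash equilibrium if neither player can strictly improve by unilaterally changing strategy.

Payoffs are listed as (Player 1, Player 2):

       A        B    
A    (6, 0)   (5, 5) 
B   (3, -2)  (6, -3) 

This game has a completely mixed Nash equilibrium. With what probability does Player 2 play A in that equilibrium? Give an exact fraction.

Let c be the probability that Player 2 plays A. In a completely mixed equilibrium, Player 1 must be indifferent between A and B.
Player 1's expected payoff from A is 6c + 5(1−c); from B it is 3c + 6(1−c).
Setting these equal: c + 5 = −3c + 6, so c = 1/4.

1/4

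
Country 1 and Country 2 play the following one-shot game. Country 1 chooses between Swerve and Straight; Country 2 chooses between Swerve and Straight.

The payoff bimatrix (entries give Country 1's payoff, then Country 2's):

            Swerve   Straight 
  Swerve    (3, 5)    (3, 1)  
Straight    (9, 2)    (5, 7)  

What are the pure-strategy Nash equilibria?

(Straight, Straight)

(Swerve, Swerve): Country 1 prefers Straight (9 > 3) — not an equilibrium.
(Swerve, Straight): Country 1 prefers Straight (5 > 3); Country 2 prefers Swerve (5 > 1) — not an equilibrium.
(Straight, Swerve): Country 2 prefers Straight (7 > 2) — not an equilibrium.
(Straight, Straight): Country 1 gets 5 ≥ 3 from Swerve, and Country 2 gets 7 ≥ 2 from Swerve — Nash equilibrium.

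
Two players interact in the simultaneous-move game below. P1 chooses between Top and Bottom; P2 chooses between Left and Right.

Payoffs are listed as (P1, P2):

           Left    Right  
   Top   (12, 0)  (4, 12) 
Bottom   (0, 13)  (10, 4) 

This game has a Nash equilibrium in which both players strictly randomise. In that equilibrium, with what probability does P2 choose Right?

Let q be the probability that P2 plays Left. In a completely mixed equilibrium, P1 must be indifferent between Top and Bottom.
P1's expected payoff from Top is 12q + 4(1−q); from Bottom it is 10(1−q).
Setting these equal: 8q + 4 = −10q + 10, so q = 1/3.
Therefore P2 plays Right with probability 1 − 1/3 = 2/3.

2/3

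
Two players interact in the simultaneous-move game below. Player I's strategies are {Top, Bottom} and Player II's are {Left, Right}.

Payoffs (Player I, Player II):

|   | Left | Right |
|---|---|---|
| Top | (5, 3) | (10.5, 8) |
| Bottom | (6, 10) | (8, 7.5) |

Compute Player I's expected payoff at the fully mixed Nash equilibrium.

First find y, the probability Player II plays Left, from Player I's indifference between Top and Bottom: 5y + 10.5(1−y) = 6y + 8(1−y), giving y = 5/7.
Since Player I is indifferent in equilibrium, Player I's expected payoff equals the payoff from either row against (5/7, 2/7). Using Top: 5(5/7) + 10.5(2/7) = 46/7.

46/7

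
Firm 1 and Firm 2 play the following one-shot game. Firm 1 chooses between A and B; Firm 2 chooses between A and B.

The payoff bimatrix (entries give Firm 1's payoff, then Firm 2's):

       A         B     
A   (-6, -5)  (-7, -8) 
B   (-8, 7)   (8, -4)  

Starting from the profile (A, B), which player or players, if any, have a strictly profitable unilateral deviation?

Both

Firm 1 at (A, B) earns -7; deviating to B yields 8 — a strict improvement.
Firm 2 earns -8; deviating to A yields -5 — a strict improvement.
Both Firm 1 and Firm 2 have strictly profitable deviations.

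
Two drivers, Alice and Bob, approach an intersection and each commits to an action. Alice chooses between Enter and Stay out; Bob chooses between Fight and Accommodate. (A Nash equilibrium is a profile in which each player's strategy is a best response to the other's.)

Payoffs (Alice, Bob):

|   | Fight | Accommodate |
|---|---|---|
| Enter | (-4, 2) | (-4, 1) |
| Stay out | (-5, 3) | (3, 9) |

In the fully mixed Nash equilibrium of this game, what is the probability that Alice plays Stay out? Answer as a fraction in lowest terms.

Let p be the probability that Alice plays Enter. In a completely mixed equilibrium, Bob must be indifferent between Fight and Accommodate.
Bob's expected payoff from Fight is 2p + 3(1−p); from Accommodate it is p + 9(1−p).
Setting these equal: −p + 3 = −8p + 9, so p = 6/7.
Therefore Alice plays Stay out with probability 1 − 6/7 = 1/7.

1/7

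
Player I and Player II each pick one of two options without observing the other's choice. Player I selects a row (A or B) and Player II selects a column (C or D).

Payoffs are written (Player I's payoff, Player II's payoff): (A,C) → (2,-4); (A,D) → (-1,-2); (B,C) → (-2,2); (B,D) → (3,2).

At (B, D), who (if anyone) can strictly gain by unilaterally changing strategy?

Player I at (B, D) earns 3; deviating to A yields -1 — not better.
Player II earns 2; deviating to C yields 2 — not better.
Neither player can strictly improve; the profile is a Nash equilibrium.

Neither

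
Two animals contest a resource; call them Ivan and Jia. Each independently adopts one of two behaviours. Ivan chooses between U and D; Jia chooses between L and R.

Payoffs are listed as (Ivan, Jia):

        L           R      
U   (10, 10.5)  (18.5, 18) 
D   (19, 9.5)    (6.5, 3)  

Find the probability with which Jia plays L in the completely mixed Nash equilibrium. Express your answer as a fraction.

4/7

Let c be the probability that Jia plays L. In a completely mixed equilibrium, Ivan must be indifferent between U and D.
Ivan's expected payoff from U is 10c + 18.5(1−c); from D it is 19c + 6.5(1−c).
Setting these equal: −8.5c + 18.5 = 12.5c + 6.5, so c = 4/7.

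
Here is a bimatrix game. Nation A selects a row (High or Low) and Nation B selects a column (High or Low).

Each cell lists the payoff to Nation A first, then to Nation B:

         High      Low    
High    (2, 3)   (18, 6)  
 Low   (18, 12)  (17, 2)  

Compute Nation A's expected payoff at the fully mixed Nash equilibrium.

290/17

First find q, the probability Nation B plays High, from Nation A's indifference between High and Low: 2q + 18(1−q) = 18q + 17(1−q), giving q = 1/17.
Since Nation A is indifferent in equilibrium, Nation A's expected payoff equals the payoff from either row against (1/17, 16/17). Using High: 2(1/17) + 18(16/17) = 290/17.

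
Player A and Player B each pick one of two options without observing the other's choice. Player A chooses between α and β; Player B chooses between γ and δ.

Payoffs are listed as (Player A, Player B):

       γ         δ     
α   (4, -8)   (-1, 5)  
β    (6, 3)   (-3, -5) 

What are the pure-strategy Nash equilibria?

(α, γ): Player A prefers β (6 > 4); Player B prefers δ (5 > -8) — not an equilibrium.
(α, δ): Player A gets -1 ≥ -3 from β, and Player B gets 5 ≥ -8 from γ — Nash equilibrium.
(β, γ): Player A gets 6 ≥ 4 from α, and Player B gets 3 ≥ -5 from δ — Nash equilibrium.
(β, δ): Player A prefers α (-1 > -3); Player B prefers γ (3 > -5) — not an equilibrium.

(α, δ) and (β, γ)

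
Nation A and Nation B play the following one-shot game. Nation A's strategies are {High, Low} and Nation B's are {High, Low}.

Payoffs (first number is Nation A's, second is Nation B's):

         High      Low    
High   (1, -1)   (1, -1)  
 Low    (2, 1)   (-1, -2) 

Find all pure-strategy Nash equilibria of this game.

(High, High): Nation A prefers Low (2 > 1) — not an equilibrium.
(High, Low): Nation A gets 1 ≥ -1 from Low, and Nation B gets -1 ≥ -1 from High — Nash equilibrium.
(Low, High): Nation A gets 2 ≥ 1 from High, and Nation B gets 1 ≥ -2 from Low — Nash equilibrium.
(Low, Low): Nation A prefers High (1 > -1); Nation B prefers High (1 > -2) — not an equilibrium.

(High, Low) and (Low, High)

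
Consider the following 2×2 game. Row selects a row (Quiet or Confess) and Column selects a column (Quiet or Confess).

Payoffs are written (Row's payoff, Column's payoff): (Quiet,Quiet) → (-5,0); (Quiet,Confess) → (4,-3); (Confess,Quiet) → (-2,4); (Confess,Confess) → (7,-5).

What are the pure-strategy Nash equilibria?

(Quiet, Quiet): Row prefers Confess (-2 > -5) — not an equilibrium.
(Quiet, Confess): Row prefers Confess (7 > 4); Column prefers Quiet (0 > -3) — not an equilibrium.
(Confess, Quiet): Row gets -2 ≥ -5 from Quiet, and Column gets 4 ≥ -5 from Confess — Nash equilibrium.
(Confess, Confess): Column prefers Quiet (4 > -5) — not an equilibrium.

(Confess, Quiet)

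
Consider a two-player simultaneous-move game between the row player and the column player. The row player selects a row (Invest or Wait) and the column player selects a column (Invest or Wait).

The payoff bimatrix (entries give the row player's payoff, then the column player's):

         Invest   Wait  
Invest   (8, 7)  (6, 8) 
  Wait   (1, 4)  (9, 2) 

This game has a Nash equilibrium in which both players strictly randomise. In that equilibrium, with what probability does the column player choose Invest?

3/10

Let y be the probability that the column player plays Invest. In a completely mixed equilibrium, the row player must be indifferent between Invest and Wait.
The row player's expected payoff from Invest is 8y + 6(1−y); from Wait it is y + 9(1−y).
Setting these equal: 2y + 6 = −8y + 9, so y = 3/10.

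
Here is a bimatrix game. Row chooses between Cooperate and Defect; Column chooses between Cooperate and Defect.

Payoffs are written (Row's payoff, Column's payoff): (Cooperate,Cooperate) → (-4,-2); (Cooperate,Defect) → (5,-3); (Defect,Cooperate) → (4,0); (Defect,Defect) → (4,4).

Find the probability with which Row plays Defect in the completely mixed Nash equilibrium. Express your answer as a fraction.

1/5

Let p be the probability that Row plays Cooperate. In a completely mixed equilibrium, Column must be indifferent between Cooperate and Defect.
Column's expected payoff from Cooperate is −2p; from Defect it is −3p + 4(1−p).
Setting these equal: −2p = −7p + 4, so p = 4/5.
Therefore Row plays Defect with probability 1 − 4/5 = 1/5.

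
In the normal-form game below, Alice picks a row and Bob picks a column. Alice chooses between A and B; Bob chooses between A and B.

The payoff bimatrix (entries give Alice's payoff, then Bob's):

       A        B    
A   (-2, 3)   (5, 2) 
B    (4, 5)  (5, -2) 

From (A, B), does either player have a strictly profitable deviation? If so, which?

Bob

Alice at (A, B) earns 5; deviating to B yields 5 — not better.
Bob earns 2; deviating to A yields 3 — a strict improvement.
Only Bob has a strictly profitable deviation.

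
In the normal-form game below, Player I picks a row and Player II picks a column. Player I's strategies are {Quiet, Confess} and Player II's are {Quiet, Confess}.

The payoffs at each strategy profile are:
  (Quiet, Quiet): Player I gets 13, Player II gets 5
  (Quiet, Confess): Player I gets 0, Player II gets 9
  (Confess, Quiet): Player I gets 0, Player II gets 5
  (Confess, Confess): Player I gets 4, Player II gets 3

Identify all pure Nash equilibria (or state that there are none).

none

(Quiet, Quiet): Player II prefers Confess (9 > 5) — not an equilibrium.
(Quiet, Confess): Player I prefers Confess (4 > 0) — not an equilibrium.
(Confess, Quiet): Player I prefers Quiet (13 > 0) — not an equilibrium.
(Confess, Confess): Player II prefers Quiet (5 > 3) — not an equilibrium.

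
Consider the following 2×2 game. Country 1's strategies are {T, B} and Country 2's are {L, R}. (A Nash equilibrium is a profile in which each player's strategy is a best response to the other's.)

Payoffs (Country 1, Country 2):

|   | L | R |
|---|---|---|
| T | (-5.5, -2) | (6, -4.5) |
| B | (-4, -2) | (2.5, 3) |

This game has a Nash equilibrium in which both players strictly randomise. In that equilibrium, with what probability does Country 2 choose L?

7/10

Let y be the probability that Country 2 plays L. In a completely mixed equilibrium, Country 1 must be indifferent between T and B.
Country 1's expected payoff from T is −5.5y + 6(1−y); from B it is −4y + 2.5(1−y).
Setting these equal: −11.5y + 6 = −6.5y + 2.5, so y = 7/10.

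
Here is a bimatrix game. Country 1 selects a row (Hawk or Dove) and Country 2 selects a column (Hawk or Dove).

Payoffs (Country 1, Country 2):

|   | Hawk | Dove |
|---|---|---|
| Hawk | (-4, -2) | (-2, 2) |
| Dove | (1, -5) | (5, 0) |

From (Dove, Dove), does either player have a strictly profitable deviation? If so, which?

Neither

Country 1 at (Dove, Dove) earns 5; deviating to Hawk yields -2 — not better.
Country 2 earns 0; deviating to Hawk yields -5 — not better.
Neither player can strictly improve; the profile is a Nash equilibrium.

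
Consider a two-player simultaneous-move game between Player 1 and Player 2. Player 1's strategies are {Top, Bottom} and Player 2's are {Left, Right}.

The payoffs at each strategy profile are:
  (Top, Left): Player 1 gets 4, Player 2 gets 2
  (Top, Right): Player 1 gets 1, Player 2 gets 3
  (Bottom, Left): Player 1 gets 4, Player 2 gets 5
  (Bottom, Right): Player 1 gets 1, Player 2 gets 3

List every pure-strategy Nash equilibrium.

(Top, Left): Player 2 prefers Right (3 > 2) — not an equilibrium.
(Top, Right): Player 1 gets 1 ≥ 1 from Bottom, and Player 2 gets 3 ≥ 2 from Left — Nash equilibrium.
(Bottom, Left): Player 1 gets 4 ≥ 4 from Top, and Player 2 gets 5 ≥ 3 from Right — Nash equilibrium.
(Bottom, Right): Player 2 prefers Left (5 > 3) — not an equilibrium.

(Top, Right) and (Bottom, Left)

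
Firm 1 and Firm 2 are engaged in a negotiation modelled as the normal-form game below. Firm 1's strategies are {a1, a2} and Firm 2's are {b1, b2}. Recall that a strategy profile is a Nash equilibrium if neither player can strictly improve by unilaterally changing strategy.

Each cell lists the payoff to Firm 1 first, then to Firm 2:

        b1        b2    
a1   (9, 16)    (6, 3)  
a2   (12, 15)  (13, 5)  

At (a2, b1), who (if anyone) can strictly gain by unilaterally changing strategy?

Firm 1 at (a2, b1) earns 12; deviating to a1 yields 9 — not better.
Firm 2 earns 15; deviating to b2 yields 5 — not better.
Neither player can strictly improve; the profile is a Nash equilibrium.

Neither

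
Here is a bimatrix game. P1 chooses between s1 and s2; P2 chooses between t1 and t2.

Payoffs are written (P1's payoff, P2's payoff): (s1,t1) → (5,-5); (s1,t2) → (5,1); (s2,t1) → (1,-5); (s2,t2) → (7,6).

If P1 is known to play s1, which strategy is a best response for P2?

Against s1, P2 earns -5 from t1 and 1 from t2.
So t2 is the best response.

t2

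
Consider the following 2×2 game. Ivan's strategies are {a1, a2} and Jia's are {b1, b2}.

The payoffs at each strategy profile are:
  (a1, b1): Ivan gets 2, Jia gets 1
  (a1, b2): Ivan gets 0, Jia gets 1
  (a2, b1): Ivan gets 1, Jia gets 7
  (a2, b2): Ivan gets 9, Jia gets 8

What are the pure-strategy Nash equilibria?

(a1, b1) and (a2, b2)

(a1, b1): Ivan gets 2 ≥ 1 from a2, and Jia gets 1 ≥ 1 from b2 — Nash equilibrium.
(a1, b2): Ivan prefers a2 (9 > 0) — not an equilibrium.
(a2, b1): Ivan prefers a1 (2 > 1); Jia prefers b2 (8 > 7) — not an equilibrium.
(a2, b2): Ivan gets 9 ≥ 0 from a1, and Jia gets 8 ≥ 7 from b1 — Nash equilibrium.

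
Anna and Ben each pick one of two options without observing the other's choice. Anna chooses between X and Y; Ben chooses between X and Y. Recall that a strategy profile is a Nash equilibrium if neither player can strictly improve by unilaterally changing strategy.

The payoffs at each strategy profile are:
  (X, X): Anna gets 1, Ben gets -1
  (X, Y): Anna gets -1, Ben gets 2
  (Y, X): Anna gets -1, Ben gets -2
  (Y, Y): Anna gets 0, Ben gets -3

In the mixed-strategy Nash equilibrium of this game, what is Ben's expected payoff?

-7/4

First find x, the probability Anna plays X, from Ben's indifference between X and Y: −x − 2(1−x) = 2x − 3(1−x), giving x = 1/4.
Since Ben is indifferent in equilibrium, Ben's expected payoff equals the payoff from either column against (1/4, 3/4). Using X: −(1/4) − 2(3/4) = -7/4.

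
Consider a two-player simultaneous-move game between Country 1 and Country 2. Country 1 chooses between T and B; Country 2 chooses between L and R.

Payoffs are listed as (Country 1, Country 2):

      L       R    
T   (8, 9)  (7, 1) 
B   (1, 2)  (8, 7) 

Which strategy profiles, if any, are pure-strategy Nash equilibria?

(T, L): Country 1 gets 8 ≥ 1 from B, and Country 2 gets 9 ≥ 1 from R — Nash equilibrium.
(T, R): Country 1 prefers B (8 > 7); Country 2 prefers L (9 > 1) — not an equilibrium.
(B, L): Country 1 prefers T (8 > 1); Country 2 prefers R (7 > 2) — not an equilibrium.
(B, R): Country 1 gets 8 ≥ 7 from T, and Country 2 gets 7 ≥ 2 from L — Nash equilibrium.

(T, L) and (B, R)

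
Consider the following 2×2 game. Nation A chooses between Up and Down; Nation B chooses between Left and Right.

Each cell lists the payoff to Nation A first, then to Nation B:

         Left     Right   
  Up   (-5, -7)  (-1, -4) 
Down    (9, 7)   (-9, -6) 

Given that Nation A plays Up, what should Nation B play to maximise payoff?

Against Up, Nation B earns -7 from Left and -4 from Right.
So Right is the best response.

Right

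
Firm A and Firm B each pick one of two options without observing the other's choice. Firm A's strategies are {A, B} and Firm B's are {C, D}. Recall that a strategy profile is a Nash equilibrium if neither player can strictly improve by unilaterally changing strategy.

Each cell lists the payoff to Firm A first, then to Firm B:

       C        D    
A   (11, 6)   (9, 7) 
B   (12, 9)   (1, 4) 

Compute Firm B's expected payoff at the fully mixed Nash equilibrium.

13/2

First find x, the probability Firm A plays A, from Firm B's indifference between C and D: 6x + 9(1−x) = 7x + 4(1−x), giving x = 5/6.
Since Firm B is indifferent in equilibrium, Firm B's expected payoff equals the payoff from either column against (5/6, 1/6). Using C: 6(5/6) + 9(1/6) = 13/2.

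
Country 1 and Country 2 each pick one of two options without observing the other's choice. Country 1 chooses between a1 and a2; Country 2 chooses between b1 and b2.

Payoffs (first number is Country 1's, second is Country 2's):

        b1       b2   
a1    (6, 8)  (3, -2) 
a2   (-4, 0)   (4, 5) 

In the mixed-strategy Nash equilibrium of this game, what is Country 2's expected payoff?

First find x, the probability Country 1 plays a1, from Country 2's indifference between b1 and b2: 8x = −2x + 5(1−x), giving x = 1/3.
Since Country 2 is indifferent in equilibrium, Country 2's expected payoff equals the payoff from either column against (1/3, 2/3). Using b1: 8(1/3) = 8/3.

8/3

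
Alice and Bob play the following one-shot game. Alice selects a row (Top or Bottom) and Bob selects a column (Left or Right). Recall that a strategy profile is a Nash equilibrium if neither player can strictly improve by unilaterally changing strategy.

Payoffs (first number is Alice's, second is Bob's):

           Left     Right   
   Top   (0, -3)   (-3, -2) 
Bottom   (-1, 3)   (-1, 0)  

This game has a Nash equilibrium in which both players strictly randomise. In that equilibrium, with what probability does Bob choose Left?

2/3

Let q be the probability that Bob plays Left. In a completely mixed equilibrium, Alice must be indifferent between Top and Bottom.
Alice's expected payoff from Top is −3(1−q); from Bottom it is −q − (1−q).
Setting these equal: 3q − 3 = -1, so q = 2/3.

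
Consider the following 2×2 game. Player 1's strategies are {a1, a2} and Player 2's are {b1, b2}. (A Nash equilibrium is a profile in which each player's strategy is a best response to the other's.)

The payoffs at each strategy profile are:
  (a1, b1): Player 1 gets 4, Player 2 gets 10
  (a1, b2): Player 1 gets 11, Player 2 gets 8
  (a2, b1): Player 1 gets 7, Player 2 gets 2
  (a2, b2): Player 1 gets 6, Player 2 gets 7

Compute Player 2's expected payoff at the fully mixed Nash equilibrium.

54/7

First find p, the probability Player 1 plays a1, from Player 2's indifference between b1 and b2: 10p + 2(1−p) = 8p + 7(1−p), giving p = 5/7.
Since Player 2 is indifferent in equilibrium, Player 2's expected payoff equals the payoff from either column against (5/7, 2/7). Using b1: 10(5/7) + 2(2/7) = 54/7.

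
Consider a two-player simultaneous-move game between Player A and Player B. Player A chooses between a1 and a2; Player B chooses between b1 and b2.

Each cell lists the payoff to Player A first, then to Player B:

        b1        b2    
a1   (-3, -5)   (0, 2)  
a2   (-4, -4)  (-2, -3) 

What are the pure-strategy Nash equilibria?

(a1, b2)

(a1, b1): Player B prefers b2 (2 > -5) — not an equilibrium.
(a1, b2): Player A gets 0 ≥ -2 from a2, and Player B gets 2 ≥ -5 from b1 — Nash equilibrium.
(a2, b1): Player A prefers a1 (-3 > -4); Player B prefers b2 (-3 > -4) — not an equilibrium.
(a2, b2): Player A prefers a1 (0 > -2) — not an equilibrium.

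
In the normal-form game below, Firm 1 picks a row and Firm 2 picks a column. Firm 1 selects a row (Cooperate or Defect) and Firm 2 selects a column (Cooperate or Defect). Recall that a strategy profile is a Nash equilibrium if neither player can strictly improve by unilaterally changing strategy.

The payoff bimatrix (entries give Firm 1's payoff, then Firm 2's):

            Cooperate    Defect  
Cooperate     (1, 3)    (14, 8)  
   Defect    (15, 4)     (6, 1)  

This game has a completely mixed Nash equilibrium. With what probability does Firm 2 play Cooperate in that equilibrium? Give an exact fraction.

4/11

Let q be the probability that Firm 2 plays Cooperate. In a completely mixed equilibrium, Firm 1 must be indifferent between Cooperate and Defect.
Firm 1's expected payoff from Cooperate is q + 14(1−q); from Defect it is 15q + 6(1−q).
Setting these equal: −13q + 14 = 9q + 6, so q = 4/11.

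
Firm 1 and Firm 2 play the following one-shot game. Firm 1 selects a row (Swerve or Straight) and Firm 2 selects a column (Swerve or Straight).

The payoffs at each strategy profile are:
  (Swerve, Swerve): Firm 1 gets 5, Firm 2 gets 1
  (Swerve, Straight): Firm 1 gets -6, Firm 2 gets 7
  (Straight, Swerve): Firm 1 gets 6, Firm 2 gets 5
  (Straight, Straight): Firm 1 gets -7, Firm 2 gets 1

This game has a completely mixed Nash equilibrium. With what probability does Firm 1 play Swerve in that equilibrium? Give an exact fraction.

2/5

Let x be the probability that Firm 1 plays Swerve. In a completely mixed equilibrium, Firm 2 must be indifferent between Swerve and Straight.
Firm 2's expected payoff from Swerve is x + 5(1−x); from Straight it is 7x + (1−x).
Setting these equal: −4x + 5 = 6x + 1, so x = 2/5.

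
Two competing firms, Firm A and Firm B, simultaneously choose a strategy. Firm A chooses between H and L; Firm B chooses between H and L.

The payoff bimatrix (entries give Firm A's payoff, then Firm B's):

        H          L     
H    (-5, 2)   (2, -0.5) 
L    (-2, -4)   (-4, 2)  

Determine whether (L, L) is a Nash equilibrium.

No

At (L, L), Firm A earns -4; switching to H would give 2, so Firm A would deviate.
Firm B earns 2; switching to H would give -4, so Firm B has no profitable deviation.
Since at least one player can profitably deviate, this is not a Nash equilibrium.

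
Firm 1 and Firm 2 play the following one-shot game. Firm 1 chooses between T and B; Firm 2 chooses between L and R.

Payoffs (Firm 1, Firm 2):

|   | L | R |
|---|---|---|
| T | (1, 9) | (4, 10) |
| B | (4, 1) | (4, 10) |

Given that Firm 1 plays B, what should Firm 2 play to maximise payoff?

R

Against B, Firm 2 earns 1 from L and 10 from R.
So R is the best response.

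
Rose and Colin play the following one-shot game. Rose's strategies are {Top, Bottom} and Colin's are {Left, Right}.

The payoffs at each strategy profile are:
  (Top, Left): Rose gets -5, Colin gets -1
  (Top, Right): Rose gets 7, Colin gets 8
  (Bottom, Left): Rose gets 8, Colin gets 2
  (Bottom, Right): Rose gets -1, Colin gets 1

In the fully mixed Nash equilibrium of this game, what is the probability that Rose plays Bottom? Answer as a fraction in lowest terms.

9/10

Let p be the probability that Rose plays Top. In a completely mixed equilibrium, Colin must be indifferent between Left and Right.
Colin's expected payoff from Left is −p + 2(1−p); from Right it is 8p + (1−p).
Setting these equal: −3p + 2 = 7p + 1, so p = 1/10.
Therefore Rose plays Bottom with probability 1 − 1/10 = 9/10.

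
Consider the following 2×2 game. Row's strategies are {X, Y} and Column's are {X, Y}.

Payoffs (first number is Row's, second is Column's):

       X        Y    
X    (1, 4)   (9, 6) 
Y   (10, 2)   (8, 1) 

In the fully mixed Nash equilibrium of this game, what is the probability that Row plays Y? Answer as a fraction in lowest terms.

Let p be the probability that Row plays X. In a completely mixed equilibrium, Column must be indifferent between X and Y.
Column's expected payoff from X is 4p + 2(1−p); from Y it is 6p + (1−p).
Setting these equal: 2p + 2 = 5p + 1, so p = 1/3.
Therefore Row plays Y with probability 1 − 1/3 = 2/3.

2/3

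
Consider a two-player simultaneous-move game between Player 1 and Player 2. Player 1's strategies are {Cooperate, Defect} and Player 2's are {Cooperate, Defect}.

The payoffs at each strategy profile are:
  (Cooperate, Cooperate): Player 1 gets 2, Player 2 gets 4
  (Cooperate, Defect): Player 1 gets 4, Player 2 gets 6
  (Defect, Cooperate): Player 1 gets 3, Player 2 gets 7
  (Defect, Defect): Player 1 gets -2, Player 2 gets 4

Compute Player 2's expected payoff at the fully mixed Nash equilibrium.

26/5

First find p, the probability Player 1 plays Cooperate, from Player 2's indifference between Cooperate and Defect: 4p + 7(1−p) = 6p + 4(1−p), giving p = 3/5.
Since Player 2 is indifferent in equilibrium, Player 2's expected payoff equals the payoff from either column against (3/5, 2/5). Using Cooperate: 4(3/5) + 7(2/5) = 26/5.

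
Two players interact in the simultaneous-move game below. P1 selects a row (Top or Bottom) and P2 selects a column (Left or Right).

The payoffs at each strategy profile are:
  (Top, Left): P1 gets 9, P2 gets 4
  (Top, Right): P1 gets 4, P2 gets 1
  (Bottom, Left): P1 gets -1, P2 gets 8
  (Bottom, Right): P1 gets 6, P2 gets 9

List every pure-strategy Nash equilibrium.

(Top, Left) and (Bottom, Right)

(Top, Left): P1 gets 9 ≥ -1 from Bottom, and P2 gets 4 ≥ 1 from Right — Nash equilibrium.
(Top, Right): P1 prefers Bottom (6 > 4); P2 prefers Left (4 > 1) — not an equilibrium.
(Bottom, Left): P1 prefers Top (9 > -1); P2 prefers Right (9 > 8) — not an equilibrium.
(Bottom, Right): P1 gets 6 ≥ 4 from Top, and P2 gets 9 ≥ 8 from Left — Nash equilibrium.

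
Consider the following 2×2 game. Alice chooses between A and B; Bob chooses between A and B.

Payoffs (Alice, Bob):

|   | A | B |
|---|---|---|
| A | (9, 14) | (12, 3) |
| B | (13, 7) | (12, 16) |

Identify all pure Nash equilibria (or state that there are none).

(A, A): Alice prefers B (13 > 9) — not an equilibrium.
(A, B): Bob prefers A (14 > 3) — not an equilibrium.
(B, A): Bob prefers B (16 > 7) — not an equilibrium.
(B, B): Alice gets 12 ≥ 12 from A, and Bob gets 16 ≥ 7 from A — Nash equilibrium.

(B, B)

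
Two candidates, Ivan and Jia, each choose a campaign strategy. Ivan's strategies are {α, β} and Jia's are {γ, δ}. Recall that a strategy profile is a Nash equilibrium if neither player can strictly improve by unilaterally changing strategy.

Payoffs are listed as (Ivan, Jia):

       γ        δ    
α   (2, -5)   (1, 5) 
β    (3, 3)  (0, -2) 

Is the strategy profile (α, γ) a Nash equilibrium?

No

At (α, γ), Ivan earns 2; switching to β would give 3, so Ivan would deviate.
Jia earns -5; switching to δ would give 5, so Jia would deviate.
Since at least one player can profitably deviate, this is not a Nash equilibrium.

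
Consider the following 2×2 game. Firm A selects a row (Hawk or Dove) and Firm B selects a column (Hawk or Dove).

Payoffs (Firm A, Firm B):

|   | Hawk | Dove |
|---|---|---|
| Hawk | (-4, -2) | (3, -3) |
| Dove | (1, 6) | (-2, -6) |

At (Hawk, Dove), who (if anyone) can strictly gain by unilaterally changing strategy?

Firm B

Firm A at (Hawk, Dove) earns 3; deviating to Dove yields -2 — not better.
Firm B earns -3; deviating to Hawk yields -2 — a strict improvement.
Only Firm B has a strictly profitable deviation.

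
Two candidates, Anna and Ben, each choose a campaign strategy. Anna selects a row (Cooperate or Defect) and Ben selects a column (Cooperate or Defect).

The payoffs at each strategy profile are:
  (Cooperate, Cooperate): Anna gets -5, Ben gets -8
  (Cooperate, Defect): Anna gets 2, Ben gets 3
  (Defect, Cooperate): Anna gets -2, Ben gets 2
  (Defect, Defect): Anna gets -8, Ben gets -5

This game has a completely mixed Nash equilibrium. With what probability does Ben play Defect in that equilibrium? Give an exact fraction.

Let q be the probability that Ben plays Cooperate. In a completely mixed equilibrium, Anna must be indifferent between Cooperate and Defect.
Anna's expected payoff from Cooperate is −5q + 2(1−q); from Defect it is −2q − 8(1−q).
Setting these equal: −7q + 2 = 6q − 8, so q = 10/13.
Therefore Ben plays Defect with probability 1 − 10/13 = 3/13.

3/13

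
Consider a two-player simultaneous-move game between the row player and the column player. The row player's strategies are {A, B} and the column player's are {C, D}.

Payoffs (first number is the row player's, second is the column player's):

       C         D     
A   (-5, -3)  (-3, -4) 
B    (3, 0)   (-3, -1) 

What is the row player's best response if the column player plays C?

Against C, the row player earns -5 from A and 3 from B.
So B is the best response.

B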